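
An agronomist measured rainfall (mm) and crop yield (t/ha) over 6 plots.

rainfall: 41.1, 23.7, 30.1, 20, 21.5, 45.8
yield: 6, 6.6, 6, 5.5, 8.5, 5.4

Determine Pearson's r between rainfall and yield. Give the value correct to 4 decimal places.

-0.4889

n = 6, Σx = 182.2, Σy = 38, Σx² = 6116.8, Σy² = 247.22, Σxy = 1123.69
nΣxy − ΣxΣy = 6742.14 − 6923.6 = -181.46
nΣx² − (Σx)² = 36700.8 − 33196.84 = 3503.96; nΣy² − (Σy)² = 1483.32 − 1444 = 39.32
r = -181.46 / √(3503.96 × 39.32) = -181.46 / 371.1815 ≈ -0.4889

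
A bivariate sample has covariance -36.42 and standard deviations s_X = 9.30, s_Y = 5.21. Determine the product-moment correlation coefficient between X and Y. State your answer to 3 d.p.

-0.752

r = Cov(X,Y) / (s_X · s_Y) = -36.42 / (9.30 × 5.21)
  = -36.42 / 48.4530 ≈ -0.752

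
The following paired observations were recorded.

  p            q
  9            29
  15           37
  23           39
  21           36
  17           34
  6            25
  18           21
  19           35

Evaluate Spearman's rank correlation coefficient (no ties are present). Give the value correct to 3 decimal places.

0.571

Rank p: 2, 3, 8, 7, 4, 1, 5, 6
Rank q: 3, 7, 8, 6, 4, 2, 1, 5
d = rank(p) − rank(q): -1, -4, 0, 1, 0, -1, 4, 1; Σd² = 36
ρ = 1 − 6Σd² / [n(n²−1)] = 1 − 6×36 / (8×63) = 1 − 216/504 ≈ 0.571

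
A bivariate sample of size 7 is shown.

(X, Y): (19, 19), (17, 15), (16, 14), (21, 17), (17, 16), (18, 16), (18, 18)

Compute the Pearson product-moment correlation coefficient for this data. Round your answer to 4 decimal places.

0.6534

n = 7, ΣX = 126, ΣY = 115, ΣX² = 2284, ΣY² = 1907, ΣXY = 2081
nΣXY − ΣXΣY = 14567 − 14490 = 77
nΣX² − (ΣX)² = 15988 − 15876 = 112; nΣY² − (ΣY)² = 13349 − 13225 = 124
r = 77 / √(112 × 124) = 77 / 117.8474 ≈ 0.6534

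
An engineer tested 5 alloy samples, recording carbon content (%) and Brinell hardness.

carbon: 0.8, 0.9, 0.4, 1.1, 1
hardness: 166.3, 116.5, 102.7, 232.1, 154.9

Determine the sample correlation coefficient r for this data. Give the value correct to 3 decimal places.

n = 5, Σx = 4.2, Σy = 772.5, Σx² = 3.82, Σy² = 129639.65, Σxy = 689.18
nΣxy − ΣxΣy = 3445.9 − 3244.5 = 201.4
nΣx² − (Σx)² = 19.1 − 17.64 = 1.46; nΣy² − (Σy)² = 648198.25 − 596756.25 = 51442
r = 201.4 / √(1.46 × 51442) = 201.4 / 274.0535 ≈ 0.735

0.735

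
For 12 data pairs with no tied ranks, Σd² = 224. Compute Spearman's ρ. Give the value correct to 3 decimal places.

ρ = 1 − 6Σd² / [n(n²−1)] = 1 − 6×224 / (12×143)
  = 1 − 1344/1716 = 1 − 0.7832 ≈ 0.217

0.217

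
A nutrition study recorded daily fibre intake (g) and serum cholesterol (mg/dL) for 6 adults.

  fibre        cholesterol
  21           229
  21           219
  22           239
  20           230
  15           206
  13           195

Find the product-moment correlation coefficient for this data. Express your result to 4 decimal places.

0.9378

n = 6, Σx = 112, Σy = 1318, Σx² = 2160, Σy² = 290884, Σxy = 24891
nΣxy − ΣxΣy = 149346 − 147616 = 1730
nΣx² − (Σx)² = 12960 − 12544 = 416; nΣy² − (Σy)² = 1745304 − 1737124 = 8180
r = 1730 / √(416 × 8180) = 1730 / 1844.6897 ≈ 0.9378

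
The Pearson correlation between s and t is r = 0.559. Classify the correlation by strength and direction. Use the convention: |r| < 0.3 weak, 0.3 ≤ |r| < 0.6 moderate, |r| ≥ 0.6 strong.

r = 0.559 > 0 so the relationship is positive.
|r| = 0.559, which falls in the moderate range.

moderate positive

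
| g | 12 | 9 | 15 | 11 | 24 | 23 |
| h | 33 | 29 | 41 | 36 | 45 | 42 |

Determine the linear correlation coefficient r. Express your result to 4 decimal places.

n = 6, Σg = 94, Σh = 226, Σg² = 1676, Σh² = 8696, Σgh = 3714
nΣgh − ΣgΣh = 22284 − 21244 = 1040
nΣg² − (Σg)² = 10056 − 8836 = 1220; nΣh² − (Σh)² = 52176 − 51076 = 1100
r = 1040 / √(1220 × 1100) = 1040 / 1158.4472 ≈ 0.8978

0.8978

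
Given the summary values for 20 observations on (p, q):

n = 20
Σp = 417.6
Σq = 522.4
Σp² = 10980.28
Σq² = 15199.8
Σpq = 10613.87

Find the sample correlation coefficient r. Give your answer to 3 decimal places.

r = (nΣpq − ΣpΣq) / √[(nΣp² − (Σp)²)(nΣq² − (Σq)²)]
Numerator: 20×10613.87 − 417.6×522.4 = -5876.84
Denominator: √[(219605.6 − 174389.76)(303996 − 272901.76)] = √[45215.84 × 31094.24] = 37496.0289
r = -5876.84 / 37496.0289 ≈ -0.157

-0.157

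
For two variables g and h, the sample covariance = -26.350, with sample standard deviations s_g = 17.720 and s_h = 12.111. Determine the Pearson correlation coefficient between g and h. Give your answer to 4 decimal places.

-0.1228

r = Cov(g,h) / (s_g · s_h) = -26.350 / (17.720 × 12.111)
  = -26.350 / 214.6069 ≈ -0.1228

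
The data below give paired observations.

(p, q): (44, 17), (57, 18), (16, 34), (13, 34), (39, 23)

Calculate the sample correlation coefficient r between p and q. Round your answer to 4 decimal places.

n = 5, Σp = 169, Σq = 126, Σp² = 7131, Σq² = 3454, Σpq = 3657
nΣpq − ΣpΣq = 18285 − 21294 = -3009
nΣp² − (Σp)² = 35655 − 28561 = 7094; nΣq² − (Σq)² = 17270 − 15876 = 1394
r = -3009 / √(7094 × 1394) = -3009 / 3144.6838 ≈ -0.9569

-0.9569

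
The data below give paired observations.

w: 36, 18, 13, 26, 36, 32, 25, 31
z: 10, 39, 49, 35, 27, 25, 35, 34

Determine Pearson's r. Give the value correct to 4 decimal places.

-0.8692

n = 8, Σw = 217, Σz = 254, Σw² = 6371, Σz² = 8982, Σwz = 6310
nΣwz − ΣwΣz = 50480 − 55118 = -4638
nΣw² − (Σw)² = 50968 − 47089 = 3879; nΣz² − (Σz)² = 71856 − 64516 = 7340
r = -4638 / √(3879 × 7340) = -4638 / 5335.9029 ≈ -0.8692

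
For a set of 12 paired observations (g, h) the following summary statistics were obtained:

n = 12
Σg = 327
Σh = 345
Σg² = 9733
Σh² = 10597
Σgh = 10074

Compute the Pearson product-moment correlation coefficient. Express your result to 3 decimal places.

0.901

r = (nΣgh − ΣgΣh) / √[(nΣg² − (Σg)²)(nΣh² − (Σh)²)]
Numerator: 12×10074 − 327×345 = 8073
Denominator: √[(116796 − 106929)(127164 − 119025)] = √[9867 × 8139] = 8961.4459
r = 8073 / 8961.4459 ≈ 0.901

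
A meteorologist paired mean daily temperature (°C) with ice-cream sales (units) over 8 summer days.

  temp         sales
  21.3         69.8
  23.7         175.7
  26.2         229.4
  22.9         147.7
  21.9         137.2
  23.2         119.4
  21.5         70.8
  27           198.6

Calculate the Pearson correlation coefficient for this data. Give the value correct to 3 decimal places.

0.890

n = 8, Σx = 187.7, Σy = 1148.6, Σx² = 4435.33, Σy² = 187716.98, Σxy = 27702.6
nΣxy − ΣxΣy = 221620.8 − 215592.22 = 6028.58
nΣx² − (Σx)² = 35482.64 − 35231.29 = 251.35; nΣy² − (Σy)² = 1501735.84 − 1319281.96 = 182453.88
r = 6028.58 / √(251.35 × 182453.88) = 6028.58 / 6771.9851 ≈ 0.890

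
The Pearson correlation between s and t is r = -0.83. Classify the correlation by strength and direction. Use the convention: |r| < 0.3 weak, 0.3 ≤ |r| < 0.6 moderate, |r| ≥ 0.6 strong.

r = -0.83 < 0 so the relationship is negative.
|r| = 0.83, which falls in the strong range.

strong negative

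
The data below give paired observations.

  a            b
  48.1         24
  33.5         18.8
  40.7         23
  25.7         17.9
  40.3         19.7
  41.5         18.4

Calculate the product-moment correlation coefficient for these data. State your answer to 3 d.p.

n = 6, Σa = 229.8, Σb = 121.8, Σa² = 9099.18, Σb² = 2505.5, Σab = 4737.84
nΣab − ΣaΣb = 28427.04 − 27989.64 = 437.4
nΣa² − (Σa)² = 54595.08 − 52808.04 = 1787.04; nΣb² − (Σb)² = 15033 − 14835.24 = 197.76
r = 437.4 / √(1787.04 × 197.76) = 437.4 / 594.4788 ≈ 0.736

0.736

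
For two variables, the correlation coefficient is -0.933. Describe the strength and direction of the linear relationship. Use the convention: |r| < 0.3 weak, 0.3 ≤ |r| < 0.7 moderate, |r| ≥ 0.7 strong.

r = -0.933 < 0 so the relationship is negative.
|r| = 0.933, which falls in the strong range.

strong negative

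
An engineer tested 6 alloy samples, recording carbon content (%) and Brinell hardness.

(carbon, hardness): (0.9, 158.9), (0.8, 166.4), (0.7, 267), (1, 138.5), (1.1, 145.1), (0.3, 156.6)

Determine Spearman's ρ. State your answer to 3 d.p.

-0.600

Rank carbon: 4, 3, 2, 5, 6, 1
Rank hardness: 4, 5, 6, 1, 2, 3
d = rank(carbon) − rank(hardness): 0, -2, -4, 4, 4, -2; Σd² = 56
ρ = 1 − 6Σd² / [n(n²−1)] = 1 − 6×56 / (6×35) = 1 − 336/210 ≈ -0.600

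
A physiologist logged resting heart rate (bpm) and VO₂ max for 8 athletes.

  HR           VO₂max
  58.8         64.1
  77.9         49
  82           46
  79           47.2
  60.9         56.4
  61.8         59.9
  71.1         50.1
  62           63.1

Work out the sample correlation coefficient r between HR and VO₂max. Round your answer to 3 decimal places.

n = 8, Σx = 553.5, Σy = 435.8, Σx² = 38918.11, Σy² = 24114.24, Σxy = 29697.87
nΣxy − ΣxΣy = 237582.96 − 241215.3 = -3632.34
nΣx² − (Σx)² = 311344.88 − 306362.25 = 4982.63; nΣy² − (Σy)² = 192913.92 − 189921.64 = 2992.28
r = -3632.34 / √(4982.63 × 2992.28) = -3632.34 / 3861.2723 ≈ -0.941

-0.941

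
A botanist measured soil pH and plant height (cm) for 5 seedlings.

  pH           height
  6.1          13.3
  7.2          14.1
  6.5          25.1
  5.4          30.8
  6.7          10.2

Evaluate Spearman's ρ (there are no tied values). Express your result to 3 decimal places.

-0.500

Rank pH: 2, 5, 3, 1, 4
Rank height: 2, 3, 4, 5, 1
d = rank(pH) − rank(height): 0, 2, -1, -4, 3; Σd² = 30
ρ = 1 − 6Σd² / [n(n²−1)] = 1 − 6×30 / (5×24) = 1 − 180/120 ≈ -0.500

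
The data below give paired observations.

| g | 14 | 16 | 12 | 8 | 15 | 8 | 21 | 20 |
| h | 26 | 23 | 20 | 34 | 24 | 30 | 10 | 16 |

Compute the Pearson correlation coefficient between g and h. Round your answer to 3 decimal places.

-0.901

n = 8, Σg = 114, Σh = 183, Σg² = 1790, Σh² = 4593, Σgh = 2374
nΣgh − ΣgΣh = 18992 − 20862 = -1870
nΣg² − (Σg)² = 14320 − 12996 = 1324; nΣh² − (Σh)² = 36744 − 33489 = 3255
r = -1870 / √(1324 × 3255) = -1870 / 2075.9624 ≈ -0.901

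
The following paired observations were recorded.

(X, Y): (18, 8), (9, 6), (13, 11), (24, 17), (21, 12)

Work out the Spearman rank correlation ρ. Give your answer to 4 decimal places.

Rank X: 3, 1, 2, 5, 4
Rank Y: 2, 1, 3, 5, 4
d = rank(X) − rank(Y): 1, 0, -1, 0, 0; Σd² = 2
ρ = 1 − 6Σd² / [n(n²−1)] = 1 − 6×2 / (5×24) = 1 − 12/120 ≈ 0.9000

0.9000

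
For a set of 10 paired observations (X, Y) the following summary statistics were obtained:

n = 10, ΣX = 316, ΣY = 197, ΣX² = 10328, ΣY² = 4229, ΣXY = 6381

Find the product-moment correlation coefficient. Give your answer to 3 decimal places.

0.451

r = (nΣXY − ΣXΣY) / √[(nΣX² − (ΣX)²)(nΣY² − (ΣY)²)]
Numerator: 10×6381 − 316×197 = 1558
Denominator: √[(103280 − 99856)(42290 − 38809)] = √[3424 × 3481] = 3452.3824
r = 1558 / 3452.3824 ≈ 0.451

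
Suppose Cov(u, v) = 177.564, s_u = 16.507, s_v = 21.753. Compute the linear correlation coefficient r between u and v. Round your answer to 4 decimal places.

r = Cov(u,v) / (s_u · s_v) = 177.564 / (16.507 × 21.753)
  = 177.564 / 359.0768 ≈ 0.4945

0.4945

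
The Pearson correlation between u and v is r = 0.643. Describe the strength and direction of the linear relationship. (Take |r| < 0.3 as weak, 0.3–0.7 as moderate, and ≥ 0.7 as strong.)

moderate positive

r = 0.643 > 0 so the relationship is positive.
|r| = 0.643, which falls in the moderate range.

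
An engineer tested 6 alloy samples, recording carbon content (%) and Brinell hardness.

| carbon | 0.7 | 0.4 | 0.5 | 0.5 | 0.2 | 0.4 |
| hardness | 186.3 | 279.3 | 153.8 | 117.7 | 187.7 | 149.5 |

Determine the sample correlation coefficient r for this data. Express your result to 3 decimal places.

n = 6, Σx = 2.7, Σy = 1074.3, Σx² = 1.35, Σy² = 207805.45, Σxy = 475.22
nΣxy − ΣxΣy = 2851.32 − 2900.61 = -49.29
nΣx² − (Σx)² = 8.1 − 7.29 = 0.81; nΣy² − (Σy)² = 1246832.7 − 1154120.49 = 92712.21
r = -49.29 / √(0.81 × 92712.21) = -49.29 / 274.0381 ≈ -0.180

-0.180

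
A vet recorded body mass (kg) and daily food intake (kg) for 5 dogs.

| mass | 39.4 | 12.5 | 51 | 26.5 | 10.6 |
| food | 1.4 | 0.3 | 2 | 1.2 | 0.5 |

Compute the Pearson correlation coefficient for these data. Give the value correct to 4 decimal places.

n = 5, Σx = 140, Σy = 5.4, Σx² = 5124.22, Σy² = 7.74, Σxy = 198.01
nΣxy − ΣxΣy = 990.05 − 756 = 234.05
nΣx² − (Σx)² = 25621.1 − 19600 = 6021.1; nΣy² − (Σy)² = 38.7 − 29.16 = 9.54
r = 234.05 / √(6021.1 × 9.54) = 234.05 / 239.6691 ≈ 0.9766

0.9766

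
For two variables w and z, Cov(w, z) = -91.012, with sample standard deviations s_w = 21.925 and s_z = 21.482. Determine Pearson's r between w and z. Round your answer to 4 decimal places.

r = Cov(w,z) / (s_w · s_z) = -91.012 / (21.925 × 21.482)
  = -91.012 / 470.9928 ≈ -0.1932

-0.1932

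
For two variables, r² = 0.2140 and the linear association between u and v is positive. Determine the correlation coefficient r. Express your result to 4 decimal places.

|r| = √0.2140 = 0.4626
The association is positive, so r = 0.4626.

0.4626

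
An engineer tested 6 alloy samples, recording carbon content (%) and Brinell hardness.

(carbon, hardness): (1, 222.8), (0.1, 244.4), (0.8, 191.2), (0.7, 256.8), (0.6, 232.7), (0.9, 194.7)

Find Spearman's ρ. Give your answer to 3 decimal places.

Rank carbon: 6, 1, 4, 3, 2, 5
Rank hardness: 3, 5, 1, 6, 4, 2
d = rank(carbon) − rank(hardness): 3, -4, 3, -3, -2, 3; Σd² = 56
ρ = 1 − 6Σd² / [n(n²−1)] = 1 − 6×56 / (6×35) = 1 − 336/210 ≈ -0.600

-0.600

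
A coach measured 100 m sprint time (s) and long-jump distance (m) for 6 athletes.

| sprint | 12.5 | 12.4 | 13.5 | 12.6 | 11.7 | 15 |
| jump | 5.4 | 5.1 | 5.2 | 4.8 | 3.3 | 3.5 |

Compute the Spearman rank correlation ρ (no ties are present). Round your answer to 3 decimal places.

Rank sprint: 3, 2, 5, 4, 1, 6
Rank jump: 6, 4, 5, 3, 1, 2
d = rank(sprint) − rank(jump): -3, -2, 0, 1, 0, 4; Σd² = 30
ρ = 1 − 6Σd² / [n(n²−1)] = 1 − 6×30 / (6×35) = 1 − 180/210 ≈ 0.143

0.143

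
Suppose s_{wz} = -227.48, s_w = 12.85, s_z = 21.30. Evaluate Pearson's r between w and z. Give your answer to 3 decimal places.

r = Cov(w,z) / (s_w · s_z) = -227.48 / (12.85 × 21.30)
  = -227.48 / 273.7050 ≈ -0.831

-0.831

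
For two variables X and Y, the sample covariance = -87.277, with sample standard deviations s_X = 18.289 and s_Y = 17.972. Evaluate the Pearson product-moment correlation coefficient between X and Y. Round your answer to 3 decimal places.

r = Cov(X,Y) / (s_X · s_Y) = -87.277 / (18.289 × 17.972)
  = -87.277 / 328.6899 ≈ -0.266

-0.266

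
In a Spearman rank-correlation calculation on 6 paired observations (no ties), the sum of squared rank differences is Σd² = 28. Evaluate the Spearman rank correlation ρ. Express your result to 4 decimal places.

ρ = 1 − 6Σd² / [n(n²−1)] = 1 − 6×28 / (6×35)
  = 1 − 168/210 = 1 − 0.80000 ≈ 0.2000

0.2000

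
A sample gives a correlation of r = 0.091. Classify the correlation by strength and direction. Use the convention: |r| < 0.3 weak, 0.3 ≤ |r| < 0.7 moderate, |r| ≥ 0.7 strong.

weak positive

r = 0.091 > 0 so the relationship is positive.
|r| = 0.091, which falls in the weak range.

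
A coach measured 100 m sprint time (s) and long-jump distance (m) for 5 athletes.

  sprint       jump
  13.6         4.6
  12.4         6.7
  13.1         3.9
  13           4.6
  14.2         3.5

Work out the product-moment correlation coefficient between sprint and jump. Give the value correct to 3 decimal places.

n = 5, Σx = 66.3, Σy = 23.3, Σx² = 880.97, Σy² = 114.67, Σxy = 306.23
nΣxy − ΣxΣy = 1531.15 − 1544.79 = -13.64
nΣx² − (Σx)² = 4404.85 − 4395.69 = 9.16; nΣy² − (Σy)² = 573.35 − 542.89 = 30.46
r = -13.64 / √(9.16 × 30.46) = -13.64 / 16.7037 ≈ -0.817

-0.817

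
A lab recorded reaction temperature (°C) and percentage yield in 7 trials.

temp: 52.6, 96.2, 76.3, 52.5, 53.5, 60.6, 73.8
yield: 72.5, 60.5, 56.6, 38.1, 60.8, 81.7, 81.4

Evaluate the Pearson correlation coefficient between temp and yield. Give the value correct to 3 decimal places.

n = 7, Σx = 465.5, Σy = 451.6, Σx² = 32580.19, Σy² = 30569.16, Σxy = 30163.57
nΣxy − ΣxΣy = 211144.99 − 210219.8 = 925.19
nΣx² − (Σx)² = 228061.33 − 216690.25 = 11371.08; nΣy² − (Σy)² = 213984.12 − 203942.56 = 10041.56
r = 925.19 / √(11371.08 × 10041.56) = 925.19 / 10685.6625 ≈ 0.087

0.087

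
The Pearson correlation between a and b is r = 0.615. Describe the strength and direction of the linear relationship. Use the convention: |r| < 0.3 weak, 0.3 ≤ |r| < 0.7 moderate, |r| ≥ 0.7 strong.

moderate positive

r = 0.615 > 0 so the relationship is positive.
|r| = 0.615, which falls in the moderate range.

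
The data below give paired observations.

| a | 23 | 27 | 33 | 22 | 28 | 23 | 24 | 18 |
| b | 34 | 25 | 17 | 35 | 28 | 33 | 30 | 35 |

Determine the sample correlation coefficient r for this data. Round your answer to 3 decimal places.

n = 8, Σa = 198, Σb = 237, Σa² = 5044, Σb² = 7293, Σab = 5681
nΣab − ΣaΣb = 45448 − 46926 = -1478
nΣa² − (Σa)² = 40352 − 39204 = 1148; nΣb² − (Σb)² = 58344 − 56169 = 2175
r = -1478 / √(1148 × 2175) = -1478 / 1580.1582 ≈ -0.935

-0.935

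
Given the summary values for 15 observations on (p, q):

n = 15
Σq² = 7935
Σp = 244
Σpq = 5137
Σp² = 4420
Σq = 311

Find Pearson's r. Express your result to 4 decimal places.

r = (nΣpq − ΣpΣq) / √[(nΣp² − (Σp)²)(nΣq² − (Σq)²)]
Numerator: 15×5137 − 244×311 = 1171
Denominator: √[(66300 − 59536)(119025 − 96721)] = √[6764 × 22304] = 12282.6811
r = 1171 / 12282.6811 ≈ 0.0953

0.0953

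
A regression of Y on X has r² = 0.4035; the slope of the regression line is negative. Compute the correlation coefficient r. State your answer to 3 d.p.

|r| = √0.4035 = 0.635
The association is negative, so r = −0.635.

-0.635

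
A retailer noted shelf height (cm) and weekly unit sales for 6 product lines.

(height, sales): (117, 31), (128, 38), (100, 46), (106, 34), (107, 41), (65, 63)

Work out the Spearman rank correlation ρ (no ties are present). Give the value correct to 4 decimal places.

Rank height: 5, 6, 2, 3, 4, 1
Rank sales: 1, 3, 5, 2, 4, 6
d = rank(height) − rank(sales): 4, 3, -3, 1, 0, -5; Σd² = 60
ρ = 1 − 6Σd² / [n(n²−1)] = 1 − 6×60 / (6×35) = 1 − 360/210 ≈ -0.7143

-0.7143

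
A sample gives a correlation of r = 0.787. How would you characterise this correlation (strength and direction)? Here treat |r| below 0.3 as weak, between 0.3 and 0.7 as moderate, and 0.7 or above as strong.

r = 0.787 > 0 so the relationship is positive.
|r| = 0.787, which falls in the strong range.

strong positive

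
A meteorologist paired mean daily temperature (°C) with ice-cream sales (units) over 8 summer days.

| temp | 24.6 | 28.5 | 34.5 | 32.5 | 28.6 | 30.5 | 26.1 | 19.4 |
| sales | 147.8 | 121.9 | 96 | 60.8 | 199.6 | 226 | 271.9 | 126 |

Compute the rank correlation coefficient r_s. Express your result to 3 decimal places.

Rank temp: 2, 4, 8, 7, 5, 6, 3, 1
Rank sales: 5, 3, 2, 1, 6, 7, 8, 4
d = rank(temp) − rank(sales): -3, 1, 6, 6, -1, -1, -5, -3; Σd² = 118
ρ = 1 − 6Σd² / [n(n²−1)] = 1 − 6×118 / (8×63) = 1 − 708/504 ≈ -0.405

-0.405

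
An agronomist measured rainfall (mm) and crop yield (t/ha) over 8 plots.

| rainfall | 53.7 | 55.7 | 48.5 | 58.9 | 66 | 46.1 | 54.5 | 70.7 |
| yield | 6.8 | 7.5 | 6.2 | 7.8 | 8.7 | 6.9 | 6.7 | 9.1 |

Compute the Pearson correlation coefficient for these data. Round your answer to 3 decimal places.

n = 8, Σx = 454.1, Σy = 59.7, Σx² = 26257.59, Σy² = 452.77, Σxy = 3443.84
nΣxy − ΣxΣy = 27550.72 − 27109.77 = 440.95
nΣx² − (Σx)² = 210060.72 − 206206.81 = 3853.91; nΣy² − (Σy)² = 3622.16 − 3564.09 = 58.07
r = 440.95 / √(3853.91 × 58.07) = 440.95 / 473.0714 ≈ 0.932

0.932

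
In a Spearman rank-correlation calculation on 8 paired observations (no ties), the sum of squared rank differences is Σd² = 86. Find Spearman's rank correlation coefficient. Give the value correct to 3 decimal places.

-0.024

ρ = 1 − 6Σd² / [n(n²−1)] = 1 − 6×86 / (8×63)
  = 1 − 516/504 = 1 − 1.0238 ≈ -0.024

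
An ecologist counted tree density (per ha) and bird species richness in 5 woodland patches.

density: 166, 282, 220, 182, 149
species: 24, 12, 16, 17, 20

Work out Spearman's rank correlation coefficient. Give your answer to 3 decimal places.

-0.900

Rank density: 2, 5, 4, 3, 1
Rank species: 5, 1, 2, 3, 4
d = rank(density) − rank(species): -3, 4, 2, 0, -3; Σd² = 38
ρ = 1 − 6Σd² / [n(n²−1)] = 1 − 6×38 / (5×24) = 1 − 228/120 ≈ -0.900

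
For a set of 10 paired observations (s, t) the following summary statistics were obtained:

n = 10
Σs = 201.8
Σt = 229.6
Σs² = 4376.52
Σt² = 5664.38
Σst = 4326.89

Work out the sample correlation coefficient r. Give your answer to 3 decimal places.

r = (nΣst − ΣsΣt) / √[(nΣs² − (Σs)²)(nΣt² − (Σt)²)]
Numerator: 10×4326.89 − 201.8×229.6 = -3064.38
Denominator: √[(43765.2 − 40723.24)(56643.8 − 52716.16)] = √[3041.96 × 3927.64] = 3456.5480
r = -3064.38 / 3456.5480 ≈ -0.887

-0.887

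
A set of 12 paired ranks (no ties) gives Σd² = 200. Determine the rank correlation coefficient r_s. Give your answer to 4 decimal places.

ρ = 1 − 6Σd² / [n(n²−1)] = 1 − 6×200 / (12×143)
  = 1 − 1200/1716 = 1 − 0.69930 ≈ 0.3007

0.3007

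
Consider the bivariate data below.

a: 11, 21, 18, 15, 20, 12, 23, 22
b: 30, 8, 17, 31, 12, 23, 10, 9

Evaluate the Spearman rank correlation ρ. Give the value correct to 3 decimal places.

Rank a: 1, 6, 4, 3, 5, 2, 8, 7
Rank b: 7, 1, 5, 8, 4, 6, 3, 2
d = rank(a) − rank(b): -6, 5, -1, -5, 1, -4, 5, 5; Σd² = 154
ρ = 1 − 6Σd² / [n(n²−1)] = 1 − 6×154 / (8×63) = 1 − 924/504 ≈ -0.833

-0.833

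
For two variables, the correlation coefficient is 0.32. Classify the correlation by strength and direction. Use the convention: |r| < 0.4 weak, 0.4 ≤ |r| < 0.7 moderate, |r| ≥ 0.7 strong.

r = 0.32 > 0 so the relationship is positive.
|r| = 0.32, which falls in the weak range.

weak positive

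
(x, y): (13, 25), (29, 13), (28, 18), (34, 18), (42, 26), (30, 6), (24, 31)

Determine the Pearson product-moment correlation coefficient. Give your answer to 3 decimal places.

n = 7, Σx = 200, Σy = 137, Σx² = 6190, Σy² = 3115, Σxy = 3834
nΣxy − ΣxΣy = 26838 − 27400 = -562
nΣx² − (Σx)² = 43330 − 40000 = 3330; nΣy² − (Σy)² = 21805 − 18769 = 3036
r = -562 / √(3330 × 3036) = -562 / 3179.6037 ≈ -0.177

-0.177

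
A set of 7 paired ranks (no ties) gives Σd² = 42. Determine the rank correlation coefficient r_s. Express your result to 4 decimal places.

0.2500

ρ = 1 − 6Σd² / [n(n²−1)] = 1 − 6×42 / (7×48)
  = 1 − 252/336 = 1 − 0.75000 ≈ 0.2500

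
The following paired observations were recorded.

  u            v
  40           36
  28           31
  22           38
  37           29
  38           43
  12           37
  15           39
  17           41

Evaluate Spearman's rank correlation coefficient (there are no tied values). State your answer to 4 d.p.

Rank u: 8, 5, 4, 6, 7, 1, 2, 3
Rank v: 3, 2, 5, 1, 8, 4, 6, 7
d = rank(u) − rank(v): 5, 3, -1, 5, -1, -3, -4, -4; Σd² = 102
ρ = 1 − 6Σd² / [n(n²−1)] = 1 − 6×102 / (8×63) = 1 − 612/504 ≈ -0.2143

-0.2143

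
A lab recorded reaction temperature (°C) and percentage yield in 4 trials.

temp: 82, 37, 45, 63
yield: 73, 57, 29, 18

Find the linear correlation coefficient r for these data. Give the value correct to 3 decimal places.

n = 4, Σx = 227, Σy = 177, Σx² = 14087, Σy² = 9743, Σxy = 10534
nΣxy − ΣxΣy = 42136 − 40179 = 1957
nΣx² − (Σx)² = 56348 − 51529 = 4819; nΣy² − (Σy)² = 38972 − 31329 = 7643
r = 1957 / √(4819 × 7643) = 1957 / 6068.9057 ≈ 0.322

0.322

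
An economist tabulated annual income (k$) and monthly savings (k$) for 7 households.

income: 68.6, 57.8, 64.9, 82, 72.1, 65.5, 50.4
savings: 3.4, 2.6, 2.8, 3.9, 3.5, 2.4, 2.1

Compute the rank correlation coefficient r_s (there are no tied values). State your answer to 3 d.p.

0.893

Rank income: 5, 2, 3, 7, 6, 4, 1
Rank savings: 5, 3, 4, 7, 6, 2, 1
d = rank(income) − rank(savings): 0, -1, -1, 0, 0, 2, 0; Σd² = 6
ρ = 1 − 6Σd² / [n(n²−1)] = 1 − 6×6 / (7×48) = 1 − 36/336 ≈ 0.893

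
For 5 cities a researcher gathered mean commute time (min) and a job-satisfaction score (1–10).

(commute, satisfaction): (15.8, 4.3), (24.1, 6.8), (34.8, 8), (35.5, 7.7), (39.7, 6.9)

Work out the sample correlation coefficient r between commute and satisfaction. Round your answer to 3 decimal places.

n = 5, Σx = 149.9, Σy = 33.7, Σx² = 4877.83, Σy² = 235.63, Σxy = 1057.5
nΣxy − ΣxΣy = 5287.5 − 5051.63 = 235.87
nΣx² − (Σx)² = 24389.15 − 22470.01 = 1919.14; nΣy² − (Σy)² = 1178.15 − 1135.69 = 42.46
r = 235.87 / √(1919.14 × 42.46) = 235.87 / 285.4587 ≈ 0.826

0.826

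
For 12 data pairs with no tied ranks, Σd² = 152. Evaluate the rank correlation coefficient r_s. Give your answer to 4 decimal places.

ρ = 1 − 6Σd² / [n(n²−1)] = 1 − 6×152 / (12×143)
  = 1 − 912/1716 = 1 − 0.53147 ≈ 0.4685

0.4685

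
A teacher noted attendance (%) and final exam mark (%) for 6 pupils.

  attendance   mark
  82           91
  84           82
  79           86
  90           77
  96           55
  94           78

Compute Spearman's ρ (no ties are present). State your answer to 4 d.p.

Rank attendance: 2, 3, 1, 4, 6, 5
Rank mark: 6, 4, 5, 2, 1, 3
d = rank(attendance) − rank(mark): -4, -1, -4, 2, 5, 2; Σd² = 66
ρ = 1 − 6Σd² / [n(n²−1)] = 1 − 6×66 / (6×35) = 1 − 396/210 ≈ -0.8857

-0.8857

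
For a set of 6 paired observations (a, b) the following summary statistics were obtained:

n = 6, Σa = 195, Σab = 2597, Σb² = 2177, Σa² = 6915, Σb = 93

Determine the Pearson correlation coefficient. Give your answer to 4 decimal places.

r = (nΣab − ΣaΣb) / √[(nΣa² − (Σa)²)(nΣb² − (Σb)²)]
Numerator: 6×2597 − 195×93 = -2553
Denominator: √[(41490 − 38025)(13062 − 8649)] = √[3465 × 4413] = 3910.3766
r = -2553 / 3910.3766 ≈ -0.6529

-0.6529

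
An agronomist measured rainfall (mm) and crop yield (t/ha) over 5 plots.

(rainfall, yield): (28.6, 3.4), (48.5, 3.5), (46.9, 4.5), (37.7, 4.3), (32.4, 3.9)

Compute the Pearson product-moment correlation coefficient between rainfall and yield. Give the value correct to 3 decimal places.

0.335

n = 5, Σx = 194.1, Σy = 19.6, Σx² = 7840.87, Σy² = 77.76, Σxy = 766.51
nΣxy − ΣxΣy = 3832.55 − 3804.36 = 28.19
nΣx² − (Σx)² = 39204.35 − 37674.81 = 1529.54; nΣy² − (Σy)² = 388.8 − 384.16 = 4.64
r = 28.19 / √(1529.54 × 4.64) = 28.19 / 84.2441 ≈ 0.335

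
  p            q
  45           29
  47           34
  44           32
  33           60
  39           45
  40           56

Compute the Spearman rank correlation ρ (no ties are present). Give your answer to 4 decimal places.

Rank p: 5, 6, 4, 1, 2, 3
Rank q: 1, 3, 2, 6, 4, 5
d = rank(p) − rank(q): 4, 3, 2, -5, -2, -2; Σd² = 62
ρ = 1 − 6Σd² / [n(n²−1)] = 1 − 6×62 / (6×35) = 1 − 372/210 ≈ -0.7714

-0.7714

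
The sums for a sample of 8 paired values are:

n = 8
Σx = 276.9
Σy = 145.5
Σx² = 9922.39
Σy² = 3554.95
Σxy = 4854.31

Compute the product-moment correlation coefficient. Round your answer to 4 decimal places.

-0.3280

r = (nΣxy − ΣxΣy) / √[(nΣx² − (Σx)²)(nΣy² − (Σy)²)]
Numerator: 8×4854.31 − 276.9×145.5 = -1454.47
Denominator: √[(79379.12 − 76673.61)(28439.6 − 21170.25)] = √[2705.51 × 7269.35] = 4434.7829
r = -1454.47 / 4434.7829 ≈ -0.3280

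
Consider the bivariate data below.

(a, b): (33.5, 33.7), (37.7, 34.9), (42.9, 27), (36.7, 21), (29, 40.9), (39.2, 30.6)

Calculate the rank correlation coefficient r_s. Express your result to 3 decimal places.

Rank a: 2, 4, 6, 3, 1, 5
Rank b: 4, 5, 2, 1, 6, 3
d = rank(a) − rank(b): -2, -1, 4, 2, -5, 2; Σd² = 54
ρ = 1 − 6Σd² / [n(n²−1)] = 1 − 6×54 / (6×35) = 1 − 324/210 ≈ -0.543

-0.543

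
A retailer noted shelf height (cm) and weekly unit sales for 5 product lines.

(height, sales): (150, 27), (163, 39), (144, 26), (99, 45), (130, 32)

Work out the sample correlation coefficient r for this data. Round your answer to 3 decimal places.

-0.531

n = 5, Σx = 686, Σy = 169, Σx² = 96506, Σy² = 5975, Σxy = 22766
nΣxy − ΣxΣy = 113830 − 115934 = -2104
nΣx² − (Σx)² = 482530 − 470596 = 11934; nΣy² − (Σy)² = 29875 − 28561 = 1314
r = -2104 / √(11934 × 1314) = -2104 / 3959.9591 ≈ -0.531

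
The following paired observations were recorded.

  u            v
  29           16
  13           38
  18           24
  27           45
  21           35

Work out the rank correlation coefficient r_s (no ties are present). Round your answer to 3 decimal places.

Rank u: 5, 1, 2, 4, 3
Rank v: 1, 4, 2, 5, 3
d = rank(u) − rank(v): 4, -3, 0, -1, 0; Σd² = 26
ρ = 1 − 6Σd² / [n(n²−1)] = 1 − 6×26 / (5×24) = 1 − 156/120 ≈ -0.300

-0.300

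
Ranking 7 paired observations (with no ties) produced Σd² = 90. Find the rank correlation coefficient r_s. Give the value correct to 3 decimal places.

ρ = 1 − 6Σd² / [n(n²−1)] = 1 − 6×90 / (7×48)
  = 1 − 540/336 = 1 − 1.6071 ≈ -0.607

-0.607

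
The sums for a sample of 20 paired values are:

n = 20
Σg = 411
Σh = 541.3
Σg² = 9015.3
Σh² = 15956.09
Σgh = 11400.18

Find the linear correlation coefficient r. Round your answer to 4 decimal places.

r = (nΣgh − ΣgΣh) / √[(nΣg² − (Σg)²)(nΣh² − (Σh)²)]
Numerator: 20×11400.18 − 411×541.3 = 5529.3
Denominator: √[(180306 − 168921)(319121.8 − 293005.69)] = √[11385 × 26116.11] = 17243.3150
r = 5529.3 / 17243.3150 ≈ 0.3207

0.3207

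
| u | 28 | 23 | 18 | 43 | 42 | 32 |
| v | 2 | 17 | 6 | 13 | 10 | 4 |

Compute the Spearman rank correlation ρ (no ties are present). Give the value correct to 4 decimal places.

0.1429

Rank u: 3, 2, 1, 6, 5, 4
Rank v: 1, 6, 3, 5, 4, 2
d = rank(u) − rank(v): 2, -4, -2, 1, 1, 2; Σd² = 30
ρ = 1 − 6Σd² / [n(n²−1)] = 1 − 6×30 / (6×35) = 1 − 180/210 ≈ 0.1429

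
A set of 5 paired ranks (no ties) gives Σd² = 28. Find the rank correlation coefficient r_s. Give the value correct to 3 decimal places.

ρ = 1 − 6Σd² / [n(n²−1)] = 1 − 6×28 / (5×24)
  = 1 − 168/120 = 1 − 1.4000 ≈ -0.400

-0.400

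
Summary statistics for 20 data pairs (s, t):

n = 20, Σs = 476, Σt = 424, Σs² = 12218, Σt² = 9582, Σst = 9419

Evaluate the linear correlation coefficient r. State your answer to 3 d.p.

-0.926

r = (nΣst − ΣsΣt) / √[(nΣs² − (Σs)²)(nΣt² − (Σt)²)]
Numerator: 20×9419 − 476×424 = -13444
Denominator: √[(244360 − 226576)(191640 − 179776)] = √[17784 × 11864] = 14525.4733
r = -13444 / 14525.4733 ≈ -0.926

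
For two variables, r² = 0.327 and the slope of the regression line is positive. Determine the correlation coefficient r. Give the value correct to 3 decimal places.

0.572

|r| = √0.327 = 0.572
The association is positive, so r = 0.572.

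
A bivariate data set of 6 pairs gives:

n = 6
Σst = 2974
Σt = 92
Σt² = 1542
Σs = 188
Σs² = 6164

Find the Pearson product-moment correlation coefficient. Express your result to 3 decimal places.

0.482

r = (nΣst − ΣsΣt) / √[(nΣs² − (Σs)²)(nΣt² − (Σt)²)]
Numerator: 6×2974 − 188×92 = 548
Denominator: √[(36984 − 35344)(9252 − 8464)] = √[1640 × 788] = 1136.8025
r = 548 / 1136.8025 ≈ 0.482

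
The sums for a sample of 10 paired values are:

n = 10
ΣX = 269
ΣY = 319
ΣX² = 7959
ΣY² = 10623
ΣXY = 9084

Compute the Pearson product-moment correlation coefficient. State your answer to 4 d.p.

r = (nΣXY − ΣXΣY) / √[(nΣX² − (ΣX)²)(nΣY² − (ΣY)²)]
Numerator: 10×9084 − 269×319 = 5029
Denominator: √[(79590 − 72361)(106230 − 101761)] = √[7229 × 4469] = 5683.8720
r = 5029 / 5683.8720 ≈ 0.8848

0.8848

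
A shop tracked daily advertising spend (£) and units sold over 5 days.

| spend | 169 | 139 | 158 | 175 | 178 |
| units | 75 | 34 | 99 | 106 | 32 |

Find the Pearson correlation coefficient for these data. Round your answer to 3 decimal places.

0.277

n = 5, Σx = 819, Σy = 346, Σx² = 135155, Σy² = 28842, Σxy = 57289
nΣxy − ΣxΣy = 286445 − 283374 = 3071
nΣx² − (Σx)² = 675775 − 670761 = 5014; nΣy² − (Σy)² = 144210 − 119716 = 24494
r = 3071 / √(5014 × 24494) = 3071 / 11082.0989 ≈ 0.277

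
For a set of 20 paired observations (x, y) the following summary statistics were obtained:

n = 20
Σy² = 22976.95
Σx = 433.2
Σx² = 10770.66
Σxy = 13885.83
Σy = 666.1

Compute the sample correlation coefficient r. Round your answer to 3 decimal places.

-0.517

r = (nΣxy − ΣxΣy) / √[(nΣx² − (Σx)²)(nΣy² − (Σy)²)]
Numerator: 20×13885.83 − 433.2×666.1 = -10837.92
Denominator: √[(215413.2 − 187662.24)(459539 − 443689.21)] = √[27750.96 × 15849.79] = 20972.5270
r = -10837.92 / 20972.5270 ≈ -0.517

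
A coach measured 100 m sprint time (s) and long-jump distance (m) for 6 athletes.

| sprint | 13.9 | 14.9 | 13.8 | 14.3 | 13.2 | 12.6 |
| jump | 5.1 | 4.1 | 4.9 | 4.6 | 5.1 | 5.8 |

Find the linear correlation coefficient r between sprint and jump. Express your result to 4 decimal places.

n = 6, Σx = 82.7, Σy = 29.6, Σx² = 1143.15, Σy² = 147.64, Σxy = 405.78
nΣxy − ΣxΣy = 2434.68 − 2447.92 = -13.24
nΣx² − (Σx)² = 6858.9 − 6839.29 = 19.61; nΣy² − (Σy)² = 885.84 − 876.16 = 9.68
r = -13.24 / √(19.61 × 9.68) = -13.24 / 13.7777 ≈ -0.9610

-0.9610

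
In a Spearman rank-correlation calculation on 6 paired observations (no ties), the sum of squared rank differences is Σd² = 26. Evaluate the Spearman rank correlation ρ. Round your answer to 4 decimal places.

0.2571

ρ = 1 − 6Σd² / [n(n²−1)] = 1 − 6×26 / (6×35)
  = 1 − 156/210 = 1 − 0.74286 ≈ 0.2571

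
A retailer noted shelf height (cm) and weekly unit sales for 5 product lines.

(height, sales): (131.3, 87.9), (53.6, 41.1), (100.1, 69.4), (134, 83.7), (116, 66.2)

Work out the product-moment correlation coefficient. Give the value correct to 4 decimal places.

n = 5, Σx = 535, Σy = 348.3, Σx² = 61544.66, Σy² = 25620.11, Σxy = 39586.17
nΣxy − ΣxΣy = 197930.85 − 186340.5 = 11590.35
nΣx² − (Σx)² = 307723.3 − 286225 = 21498.3; nΣy² − (Σy)² = 128100.55 − 121312.89 = 6787.66
r = 11590.35 / √(21498.3 × 6787.66) = 11590.35 / 12079.8655 ≈ 0.9595

0.9595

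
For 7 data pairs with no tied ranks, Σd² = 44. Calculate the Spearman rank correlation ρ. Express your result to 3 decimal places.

0.214

ρ = 1 − 6Σd² / [n(n²−1)] = 1 − 6×44 / (7×48)
  = 1 − 264/336 = 1 − 0.7857 ≈ 0.214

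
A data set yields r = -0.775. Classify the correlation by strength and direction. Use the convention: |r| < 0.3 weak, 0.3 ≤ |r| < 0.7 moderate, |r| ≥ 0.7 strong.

r = -0.775 < 0 so the relationship is negative.
|r| = 0.775, which falls in the strong range.

strong negative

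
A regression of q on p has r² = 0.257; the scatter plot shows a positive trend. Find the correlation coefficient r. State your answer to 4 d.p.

0.5070

|r| = √0.257 = 0.5070
The association is positive, so r = 0.5070.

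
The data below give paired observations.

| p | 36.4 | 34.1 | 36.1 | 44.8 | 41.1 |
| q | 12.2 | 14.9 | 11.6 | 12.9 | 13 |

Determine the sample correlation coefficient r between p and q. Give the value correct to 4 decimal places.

n = 5, Σp = 192.5, Σq = 64.6, Σp² = 7487.23, Σq² = 840.82, Σpq = 2483.15
nΣpq − ΣpΣq = 12415.75 − 12435.5 = -19.75
nΣp² − (Σp)² = 37436.15 − 37056.25 = 379.9; nΣq² − (Σq)² = 4204.1 − 4173.16 = 30.94
r = -19.75 / √(379.9 × 30.94) = -19.75 / 108.4164 ≈ -0.1822

-0.1822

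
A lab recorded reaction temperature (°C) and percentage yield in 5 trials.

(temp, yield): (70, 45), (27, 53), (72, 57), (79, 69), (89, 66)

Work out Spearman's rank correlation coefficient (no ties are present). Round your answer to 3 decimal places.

0.800

Rank temp: 2, 1, 3, 4, 5
Rank yield: 1, 2, 3, 5, 4
d = rank(temp) − rank(yield): 1, -1, 0, -1, 1; Σd² = 4
ρ = 1 − 6Σd² / [n(n²−1)] = 1 − 6×4 / (5×24) = 1 − 24/120 ≈ 0.800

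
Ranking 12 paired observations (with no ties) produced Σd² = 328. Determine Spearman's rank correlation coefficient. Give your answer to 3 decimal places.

ρ = 1 − 6Σd² / [n(n²−1)] = 1 − 6×328 / (12×143)
  = 1 − 1968/1716 = 1 − 1.1469 ≈ -0.147

-0.147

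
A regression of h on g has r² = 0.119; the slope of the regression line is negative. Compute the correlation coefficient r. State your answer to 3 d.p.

-0.345

|r| = √0.119 = 0.345
The association is negative, so r = −0.345.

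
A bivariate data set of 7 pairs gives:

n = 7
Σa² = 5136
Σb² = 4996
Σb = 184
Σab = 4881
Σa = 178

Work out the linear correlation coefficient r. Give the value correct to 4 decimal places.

0.6484

r = (nΣab − ΣaΣb) / √[(nΣa² − (Σa)²)(nΣb² − (Σb)²)]
Numerator: 7×4881 − 178×184 = 1415
Denominator: √[(35952 − 31684)(34972 − 33856)] = √[4268 × 1116] = 2182.4500
r = 1415 / 2182.4500 ≈ 0.6484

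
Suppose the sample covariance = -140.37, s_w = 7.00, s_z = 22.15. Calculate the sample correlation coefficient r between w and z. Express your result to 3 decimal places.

-0.905

r = Cov(w,z) / (s_w · s_z) = -140.37 / (7.00 × 22.15)
  = -140.37 / 155.0500 ≈ -0.905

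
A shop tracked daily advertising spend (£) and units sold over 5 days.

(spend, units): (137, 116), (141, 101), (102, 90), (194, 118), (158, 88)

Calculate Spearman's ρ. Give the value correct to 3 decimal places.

0.300

Rank spend: 2, 3, 1, 5, 4
Rank units: 4, 3, 2, 5, 1
d = rank(spend) − rank(units): -2, 0, -1, 0, 3; Σd² = 14
ρ = 1 − 6Σd² / [n(n²−1)] = 1 − 6×14 / (5×24) = 1 − 84/120 ≈ 0.300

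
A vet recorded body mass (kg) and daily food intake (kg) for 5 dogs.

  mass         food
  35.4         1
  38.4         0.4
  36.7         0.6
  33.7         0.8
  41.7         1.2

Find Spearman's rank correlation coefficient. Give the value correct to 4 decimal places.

Rank mass: 2, 4, 3, 1, 5
Rank food: 4, 1, 2, 3, 5
d = rank(mass) − rank(food): -2, 3, 1, -2, 0; Σd² = 18
ρ = 1 − 6Σd² / [n(n²−1)] = 1 − 6×18 / (5×24) = 1 − 108/120 ≈ 0.1000

0.1000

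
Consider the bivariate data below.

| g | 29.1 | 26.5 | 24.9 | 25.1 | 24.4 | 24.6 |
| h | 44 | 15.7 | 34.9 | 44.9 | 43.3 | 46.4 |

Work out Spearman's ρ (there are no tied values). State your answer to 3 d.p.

-0.200

Rank g: 6, 5, 3, 4, 1, 2
Rank h: 4, 1, 2, 5, 3, 6
d = rank(g) − rank(h): 2, 4, 1, -1, -2, -4; Σd² = 42
ρ = 1 − 6Σd² / [n(n²−1)] = 1 − 6×42 / (6×35) = 1 − 252/210 ≈ -0.200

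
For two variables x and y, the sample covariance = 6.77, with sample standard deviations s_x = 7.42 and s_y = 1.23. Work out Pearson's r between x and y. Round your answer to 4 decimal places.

0.7418

r = Cov(x,y) / (s_x · s_y) = 6.77 / (7.42 × 1.23)
  = 6.77 / 9.1266 ≈ 0.7418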